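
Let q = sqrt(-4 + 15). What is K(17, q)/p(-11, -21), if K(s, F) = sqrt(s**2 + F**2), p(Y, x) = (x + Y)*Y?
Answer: 5*sqrt(3)/176 ≈ 0.049206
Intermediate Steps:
q = sqrt(11) ≈ 3.3166
p(Y, x) = Y*(Y + x) (p(Y, x) = (Y + x)*Y = Y*(Y + x))
K(s, F) = sqrt(F**2 + s**2)
K(17, q)/p(-11, -21) = sqrt((sqrt(11))**2 + 17**2)/((-11*(-11 - 21))) = sqrt(11 + 289)/((-11*(-32))) = sqrt(300)/352 = (10*sqrt(3))*(1/352) = 5*sqrt(3)/176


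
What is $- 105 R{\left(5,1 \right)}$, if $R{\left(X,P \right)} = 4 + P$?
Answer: $-525$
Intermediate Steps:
$- 105 R{\left(5,1 \right)} = - 105 \left(4 + 1\right) = \left(-105\right) 5 = -525$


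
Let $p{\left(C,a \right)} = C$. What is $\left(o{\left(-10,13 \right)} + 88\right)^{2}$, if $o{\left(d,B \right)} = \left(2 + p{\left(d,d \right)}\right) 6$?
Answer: $1600$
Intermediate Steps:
$o{\left(d,B \right)} = 12 + 6 d$ ($o{\left(d,B \right)} = \left(2 + d\right) 6 = 12 + 6 d$)
$\left(o{\left(-10,13 \right)} + 88\right)^{2} = \left(\left(12 + 6 \left(-10\right)\right) + 88\right)^{2} = \left(\left(12 - 60\right) + 88\right)^{2} = \left(-48 + 88\right)^{2} = 40^{2} = 1600$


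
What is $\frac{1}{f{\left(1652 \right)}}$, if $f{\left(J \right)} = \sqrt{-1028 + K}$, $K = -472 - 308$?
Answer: $- \frac{i \sqrt{113}}{452} \approx - 0.023518 i$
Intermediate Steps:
$K = -780$
$f{\left(J \right)} = 4 i \sqrt{113}$ ($f{\left(J \right)} = \sqrt{-1028 - 780} = \sqrt{-1808} = 4 i \sqrt{113}$)
$\frac{1}{f{\left(1652 \right)}} = \frac{1}{4 i \sqrt{113}} = - \frac{i \sqrt{113}}{452}$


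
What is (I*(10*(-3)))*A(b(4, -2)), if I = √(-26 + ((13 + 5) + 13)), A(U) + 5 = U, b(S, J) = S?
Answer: 30*√5 ≈ 67.082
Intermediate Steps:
A(U) = -5 + U
I = √5 (I = √(-26 + (18 + 13)) = √(-26 + 31) = √5 ≈ 2.2361)
(I*(10*(-3)))*A(b(4, -2)) = (√5*(10*(-3)))*(-5 + 4) = (√5*(-30))*(-1) = -30*√5*(-1) = 30*√5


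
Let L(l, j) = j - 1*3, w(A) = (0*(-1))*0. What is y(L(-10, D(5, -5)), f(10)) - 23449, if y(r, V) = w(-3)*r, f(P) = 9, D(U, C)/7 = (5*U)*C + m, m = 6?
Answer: -23449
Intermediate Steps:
D(U, C) = 42 + 35*C*U (D(U, C) = 7*((5*U)*C + 6) = 7*(5*C*U + 6) = 7*(6 + 5*C*U) = 42 + 35*C*U)
w(A) = 0 (w(A) = 0*0 = 0)
L(l, j) = -3 + j (L(l, j) = j - 3 = -3 + j)
y(r, V) = 0 (y(r, V) = 0*r = 0)
y(L(-10, D(5, -5)), f(10)) - 23449 = 0 - 23449 = -23449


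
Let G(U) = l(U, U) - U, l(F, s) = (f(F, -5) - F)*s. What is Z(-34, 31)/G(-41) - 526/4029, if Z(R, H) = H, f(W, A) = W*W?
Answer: -37239985/284290269 ≈ -0.13099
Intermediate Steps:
f(W, A) = W²
l(F, s) = s*(F² - F) (l(F, s) = (F² - F)*s = s*(F² - F))
G(U) = -U + U²*(-1 + U) (G(U) = U*U*(-1 + U) - U = U²*(-1 + U) - U = -U + U²*(-1 + U))
Z(-34, 31)/G(-41) - 526/4029 = 31/((-41*(-1 - 41*(-1 - 41)))) - 526/4029 = 31/((-41*(-1 - 41*(-42)))) - 526*1/4029 = 31/((-41*(-1 + 1722))) - 526/4029 = 31/((-41*1721)) - 526/4029 = 31/(-70561) - 526/4029 = 31*(-1/70561) - 526/4029 = -31/70561 - 526/4029 = -37239985/284290269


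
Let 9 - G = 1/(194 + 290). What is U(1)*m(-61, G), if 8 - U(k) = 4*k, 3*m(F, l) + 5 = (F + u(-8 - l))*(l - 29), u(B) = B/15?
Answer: 1449801349/878460 ≈ 1650.4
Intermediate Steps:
u(B) = B/15 (u(B) = B*(1/15) = B/15)
G = 4355/484 (G = 9 - 1/(194 + 290) = 9 - 1/484 = 4355/484 ≈ 8.9979)
m(F, l) = -5/3 + (-29 + l)*(-8/15 + F - l/15)/3 (m(F, l) = -5/3 + ((F + (-8 - l)/15)*(l - 29))/3 = -5/3 + ((F + (-8/15 - l/15))*(-29 + l))/3 = -5/3 + ((-8/15 + F - l/15)*(-29 + l))/3 = -5/3 + ((-29 + l)*(-8/15 + F - l/15))/3 = -5/3 + (-29 + l)*(-8/15 + F - l/15)/3)
U(k) = 8 - 4*k
U(1)*m(-61, G) = (8 - 4*1)*(157/45 - 29/3*(-61) - (4355/484)²/45 + (7/15)*(4355/484) + (⅓)*(-61)*(4355/484)) = (8 - 4)*(157/45 + 1769/3 - 1/45*18966025/234256 + 6097/1452 - 265655/1452) = 4*(157/45 + 1769/3 - 3793205/2108304 + 6097/1452 - 265655/1452) = 4*(1449801349/3513840) = 1449801349/878460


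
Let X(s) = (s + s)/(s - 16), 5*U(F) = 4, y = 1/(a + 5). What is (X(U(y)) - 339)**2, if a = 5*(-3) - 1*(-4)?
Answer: 41512249/361 ≈ 1.1499e+5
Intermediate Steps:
a = -11 (a = -15 + 4 = -11)
y = -1/6 (y = 1/(-11 + 5) = 1/(-6) = -1/6 ≈ -0.16667)
U(F) = 4/5 (U(F) = (1/5)*4 = 4/5)
X(s) = 2*s/(-16 + s) (X(s) = (2*s)/(-16 + s) = 2*s/(-16 + s))
(X(U(y)) - 339)**2 = (2*(4/5)/(-16 + 4/5) - 339)**2 = (2*(4/5)/(-76/5) - 339)**2 = (2*(4/5)*(-5/76) - 339)**2 = (-2/19 - 339)**2 = (-6443/19)**2 = 41512249/361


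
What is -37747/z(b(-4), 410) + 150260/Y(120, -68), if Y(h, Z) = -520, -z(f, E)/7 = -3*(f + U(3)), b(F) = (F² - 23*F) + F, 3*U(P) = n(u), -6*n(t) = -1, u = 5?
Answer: -104391475/340886 ≈ -306.24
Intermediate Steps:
n(t) = ⅙ (n(t) = -⅙*(-1) = ⅙)
U(P) = 1/18 (U(P) = (⅓)*(⅙) = 1/18)
b(F) = F² - 22*F
z(f, E) = 7/6 + 21*f (z(f, E) = -(-21)*(f + 1/18) = -(-21)*(1/18 + f) = -7*(-⅙ - 3*f) = 7/6 + 21*f)
-37747/z(b(-4), 410) + 150260/Y(120, -68) = -37747/(7/6 + 21*(-4*(-22 - 4))) + 150260/(-520) = -37747/(7/6 + 21*(-4*(-26))) + 150260*(-1/520) = -37747/(7/6 + 21*104) - 7513/26 = -37747/(7/6 + 2184) - 7513/26 = -37747/13111/6 - 7513/26 = -37747*6/13111 - 7513/26 = -226482/13111 - 7513/26 = -104391475/340886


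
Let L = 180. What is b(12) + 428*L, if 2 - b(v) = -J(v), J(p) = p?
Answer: 77054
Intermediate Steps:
b(v) = 2 + v (b(v) = 2 - (-1)*v = 2 + v)
b(12) + 428*L = (2 + 12) + 428*180 = 14 + 77040 = 77054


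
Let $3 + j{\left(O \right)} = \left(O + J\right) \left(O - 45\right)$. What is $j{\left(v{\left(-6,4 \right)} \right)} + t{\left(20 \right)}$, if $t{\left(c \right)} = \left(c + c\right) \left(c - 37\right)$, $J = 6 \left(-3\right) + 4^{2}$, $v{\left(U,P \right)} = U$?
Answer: $-275$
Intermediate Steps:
$J = -2$ ($J = -18 + 16 = -2$)
$t{\left(c \right)} = 2 c \left(-37 + c\right)$
$j{\left(O \right)} = -3 + \left(-45 + O\right) \left(-2 + O\right)$ ($j{\left(O \right)} = -3 + \left(O - 2\right) \left(O - 45\right) = -3 + \left(-2 + O\right) \left(-45 + O\right) = -3 + \left(-45 + O\right) \left(-2 + O\right)$)
$j{\left(v{\left(-6,4 \right)} \right)} + t{\left(20 \right)} = \left(87 + \left(-6\right)^{2} - -282\right) + 2 \cdot 20 \left(-37 + 20\right) = \left(87 + 36 + 282\right) + 2 \cdot 20 \left(-17\right) = 405 - 680 = -275$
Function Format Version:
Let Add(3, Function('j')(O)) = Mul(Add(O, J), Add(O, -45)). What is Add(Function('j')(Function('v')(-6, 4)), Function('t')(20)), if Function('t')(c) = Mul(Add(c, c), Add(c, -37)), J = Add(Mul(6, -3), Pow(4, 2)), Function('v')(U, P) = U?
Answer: -275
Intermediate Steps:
J = -2 (J = Add(-18, 16) = -2)
Function('t')(c) = Mul(2, c, Add(-37, c)) (Function('t')(c) = Mul(Mul(2, c), Add(-37, c)) = Mul(2, c, Add(-37, c)))
Function('j')(O) = Add(-3, Mul(Add(-45, O), Add(-2, O))) (Function('j')(O) = Add(-3, Mul(Add(O, -2), Add(O, -45))) = Add(-3, Mul(Add(-2, O), Add(-45, O))) = Add(-3, Mul(Add(-45, O), Add(-2, O))))
Add(Function('j')(Function('v')(-6, 4)), Function('t')(20)) = Add(Add(87, Pow(-6, 2), Mul(-47, -6)), Mul(2, 20, Add(-37, 20))) = Add(Add(87, 36, 282), Mul(2, 20, -17)) = Add(405, -680) = -275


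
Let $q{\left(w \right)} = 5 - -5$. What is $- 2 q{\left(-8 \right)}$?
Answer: $-20$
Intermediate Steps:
$q{\left(w \right)} = 10$ ($q{\left(w \right)} = 5 + 5 = 10$)
$- 2 q{\left(-8 \right)} = \left(-2\right) 10 = -20$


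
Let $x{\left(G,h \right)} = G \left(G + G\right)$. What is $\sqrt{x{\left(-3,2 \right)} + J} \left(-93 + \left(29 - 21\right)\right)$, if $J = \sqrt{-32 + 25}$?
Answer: $- 85 \sqrt{18 + i \sqrt{7}} \approx -361.59 - 26.432 i$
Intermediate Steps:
$x{\left(G,h \right)} = 2 G^{2}$ ($x{\left(G,h \right)} = G 2 G = 2 G^{2}$)
$J = i \sqrt{7}$ ($J = \sqrt{-7} = i \sqrt{7} \approx 2.6458 i$)
$\sqrt{x{\left(-3,2 \right)} + J} \left(-93 + \left(29 - 21\right)\right) = \sqrt{2 \left(-3\right)^{2} + i \sqrt{7}} \left(-93 + \left(29 - 21\right)\right) = \sqrt{2 \cdot 9 + i \sqrt{7}} \left(-93 + \left(29 - 21\right)\right) = \sqrt{18 + i \sqrt{7}} \left(-93 + 8\right) = \sqrt{18 + i \sqrt{7}} \left(-85\right) = - 85 \sqrt{18 + i \sqrt{7}}$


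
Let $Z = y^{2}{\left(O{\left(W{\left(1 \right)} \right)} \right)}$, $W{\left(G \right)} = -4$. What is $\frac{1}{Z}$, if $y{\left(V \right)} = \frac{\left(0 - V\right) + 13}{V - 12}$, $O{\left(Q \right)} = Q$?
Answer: $\frac{256}{289} \approx 0.88581$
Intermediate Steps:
$y{\left(V \right)} = \frac{13 - V}{-12 + V}$ ($y{\left(V \right)} = \frac{- V + 13}{-12 + V} = \frac{13 - V}{-12 + V}$)
$Z = \frac{289}{256}$ ($Z = \left(\frac{13 - -4}{-12 - 4}\right)^{2} = \left(\frac{13 + 4}{-16}\right)^{2} = \left(\left(- \frac{1}{16}\right) 17\right)^{2} = \left(- \frac{17}{16}\right)^{2} = \frac{289}{256} \approx 1.1289$)
$\frac{1}{Z} = \frac{1}{\frac{289}{256}} = \frac{256}{289}$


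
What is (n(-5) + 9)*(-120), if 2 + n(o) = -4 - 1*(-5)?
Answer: -960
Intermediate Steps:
n(o) = -1 (n(o) = -2 + (-4 - 1*(-5)) = -2 + (-4 + 5) = -2 + 1 = -1)
(n(-5) + 9)*(-120) = (-1 + 9)*(-120) = 8*(-120) = -960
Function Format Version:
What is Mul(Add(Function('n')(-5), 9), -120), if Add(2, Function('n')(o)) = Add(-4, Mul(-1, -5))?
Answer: -960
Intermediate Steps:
Function('n')(o) = -1 (Function('n')(o) = Add(-2, Add(-4, Mul(-1, -5))) = Add(-2, Add(-4, 5)) = Add(-2, 1) = -1)
Mul(Add(Function('n')(-5), 9), -120) = Mul(Add(-1, 9), -120) = Mul(8, -120) = -960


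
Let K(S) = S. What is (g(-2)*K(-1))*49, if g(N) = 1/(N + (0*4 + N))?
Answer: 49/4 ≈ 12.250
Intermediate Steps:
g(N) = 1/(2*N) (g(N) = 1/(N + (0 + N)) = 1/(N + N) = 1/(2*N))
(g(-2)*K(-1))*49 = (((½)/(-2))*(-1))*49 = (((½)*(-½))*(-1))*49 = -¼*(-1)*49 = (¼)*49 = 49/4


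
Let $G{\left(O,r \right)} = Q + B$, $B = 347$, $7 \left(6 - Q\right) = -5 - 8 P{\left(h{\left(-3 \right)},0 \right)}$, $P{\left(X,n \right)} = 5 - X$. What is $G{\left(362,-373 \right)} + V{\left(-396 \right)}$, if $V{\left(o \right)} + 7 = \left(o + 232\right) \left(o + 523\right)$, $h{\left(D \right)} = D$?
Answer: $- \frac{143305}{7} \approx -20472.0$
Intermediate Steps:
$V{\left(o \right)} = -7 + \left(232 + o\right) \left(523 + o\right)$ ($V{\left(o \right)} = -7 + \left(o + 232\right) \left(o + 523\right) = -7 + \left(232 + o\right) \left(523 + o\right)$)
$Q = \frac{111}{7}$ ($Q = 6 - \frac{-5 - 8 \left(5 - -3\right)}{7} = 6 - \frac{-5 - 8 \left(5 + 3\right)}{7} = 6 - \frac{-5 - 64}{7} = 6 - - \frac{69}{7} = 6 + \frac{69}{7} = \frac{111}{7} \approx 15.857$)
$G{\left(O,r \right)} = \frac{2540}{7}$ ($G{\left(O,r \right)} = \frac{111}{7} + 347 = \frac{2540}{7}$)
$G{\left(362,-373 \right)} + V{\left(-396 \right)} = \frac{2540}{7} + \left(121329 + \left(-396\right)^{2} + 755 \left(-396\right)\right) = \frac{2540}{7} + \left(121329 + 156816 - 298980\right) = \frac{2540}{7} - 20835 = - \frac{143305}{7}$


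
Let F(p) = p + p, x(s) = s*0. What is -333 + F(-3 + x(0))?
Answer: -339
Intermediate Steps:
x(s) = 0
F(p) = 2*p
-333 + F(-3 + x(0)) = -333 + 2*(-3 + 0) = -333 + 2*(-3) = -333 - 6 = -339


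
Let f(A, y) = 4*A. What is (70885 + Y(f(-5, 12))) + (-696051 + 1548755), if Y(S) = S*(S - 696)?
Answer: 937909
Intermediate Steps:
Y(S) = S*(-696 + S)
(70885 + Y(f(-5, 12))) + (-696051 + 1548755) = (70885 + (4*(-5))*(-696 + 4*(-5))) + (-696051 + 1548755) = (70885 - 20*(-696 - 20)) + 852704 = (70885 - 20*(-716)) + 852704 = (70885 + 14320) + 852704 = 85205 + 852704 = 937909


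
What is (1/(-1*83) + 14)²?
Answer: 1347921/6889 ≈ 195.66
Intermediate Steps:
(1/(-1*83) + 14)² = (1/(-83) + 14)² = (-1/83 + 14)² = (1161/83)² = 1347921/6889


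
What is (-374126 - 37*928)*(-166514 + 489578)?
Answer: -131959367568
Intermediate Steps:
(-374126 - 37*928)*(-166514 + 489578) = (-374126 - 34336)*323064 = -408462*323064 = -131959367568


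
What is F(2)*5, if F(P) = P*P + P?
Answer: 30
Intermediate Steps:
F(P) = P + P**2 (F(P) = P**2 + P = P + P**2)
F(2)*5 = (2*(1 + 2))*5 = (2*3)*5 = 6*5 = 30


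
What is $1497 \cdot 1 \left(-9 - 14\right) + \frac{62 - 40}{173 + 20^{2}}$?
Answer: $- \frac{19728941}{573} \approx -34431.0$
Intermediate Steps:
$1497 \cdot 1 \left(-9 - 14\right) + \frac{62 - 40}{173 + 20^{2}} = 1497 \cdot 1 \left(-23\right) + \frac{22}{173 + 400} = 1497 \left(-23\right) + \frac{22}{573} = -34431 + 22 \cdot \frac{1}{573} = -34431 + \frac{22}{573} = - \frac{19728941}{573}$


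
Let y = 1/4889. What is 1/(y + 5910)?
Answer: 4889/28893991 ≈ 0.00016920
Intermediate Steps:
y = 1/4889 ≈ 0.00020454
1/(y + 5910) = 1/(1/4889 + 5910) = 1/(28893991/4889) = 4889/28893991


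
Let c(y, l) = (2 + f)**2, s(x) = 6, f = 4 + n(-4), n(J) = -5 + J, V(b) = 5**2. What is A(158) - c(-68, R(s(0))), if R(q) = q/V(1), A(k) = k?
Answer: 149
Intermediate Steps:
V(b) = 25
f = -5 (f = 4 + (-5 - 4) = 4 - 9 = -5)
R(q) = q/25
c(y, l) = 9 (c(y, l) = (2 - 5)**2 = (-3)**2 = 9)
A(158) - c(-68, R(s(0))) = 158 - 1*9 = 158 - 9 = 149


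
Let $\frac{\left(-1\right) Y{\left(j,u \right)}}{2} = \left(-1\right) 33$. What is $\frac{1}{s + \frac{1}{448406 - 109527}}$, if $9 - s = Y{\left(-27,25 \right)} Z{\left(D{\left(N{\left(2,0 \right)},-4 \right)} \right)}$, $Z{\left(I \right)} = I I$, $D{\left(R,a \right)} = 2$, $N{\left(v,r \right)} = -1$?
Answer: $- \frac{338879}{86414144} \approx -0.0039216$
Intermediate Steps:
$Z{\left(I \right)} = I^{2}$
$Y{\left(j,u \right)} = 66$ ($Y{\left(j,u \right)} = - 2 \left(\left(-1\right) 33\right) = \left(-2\right) \left(-33\right) = 66$)
$s = -255$ ($s = 9 - 66 \cdot 2^{2} = 9 - 66 \cdot 4 = 9 - 264 = -255$)
$\frac{1}{s + \frac{1}{448406 - 109527}} = \frac{1}{-255 + \frac{1}{448406 - 109527}} = \frac{1}{-255 + \frac{1}{338879}} = \frac{1}{- \frac{86414144}{338879}} = - \frac{338879}{86414144}$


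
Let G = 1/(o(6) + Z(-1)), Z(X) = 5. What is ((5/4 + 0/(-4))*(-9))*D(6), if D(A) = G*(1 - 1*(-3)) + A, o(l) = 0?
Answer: -153/2 ≈ -76.500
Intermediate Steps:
G = ⅕ (G = 1/(0 + 5) = 1/5 = ⅕ ≈ 0.20000)
D(A) = ⅘ + A (D(A) = (1 - 1*(-3))/5 + A = (1 + 3)/5 + A = (⅕)*4 + A = ⅘ + A)
((5/4 + 0/(-4))*(-9))*D(6) = ((5/4 + 0/(-4))*(-9))*(⅘ + 6) = ((5*(¼) + 0*(-¼))*(-9))*(34/5) = ((5/4 + 0)*(-9))*(34/5) = ((5/4)*(-9))*(34/5) = -45/4*34/5 = -153/2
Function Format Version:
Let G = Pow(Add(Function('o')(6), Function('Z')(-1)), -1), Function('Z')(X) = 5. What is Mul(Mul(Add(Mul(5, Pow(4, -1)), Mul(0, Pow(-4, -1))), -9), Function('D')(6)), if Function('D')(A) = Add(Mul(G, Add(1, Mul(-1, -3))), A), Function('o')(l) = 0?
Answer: Rational(-153, 2) ≈ -76.500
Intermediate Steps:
G = Rational(1, 5) (G = Pow(Add(0, 5), -1) = Pow(5, -1) = Rational(1, 5) ≈ 0.20000)
Function('D')(A) = Add(Rational(4, 5), A) (Function('D')(A) = Add(Mul(Rational(1, 5), Add(1, Mul(-1, -3))), A) = Add(Mul(Rational(1, 5), Add(1, 3)), A) = Add(Mul(Rational(1, 5), 4), A) = Add(Rational(4, 5), A))
Mul(Mul(Add(Mul(5, Pow(4, -1)), Mul(0, Pow(-4, -1))), -9), Function('D')(6)) = Mul(Mul(Add(Mul(5, Pow(4, -1)), Mul(0, Pow(-4, -1))), -9), Add(Rational(4, 5), 6)) = Mul(Mul(Add(Mul(5, Rational(1, 4)), Mul(0, Rational(-1, 4))), -9), Rational(34, 5)) = Mul(Mul(Add(Rational(5, 4), 0), -9), Rational(34, 5)) = Mul(Mul(Rational(5, 4), -9), Rational(34, 5)) = Mul(Rational(-45, 4), Rational(34, 5)) = Rational(-153, 2)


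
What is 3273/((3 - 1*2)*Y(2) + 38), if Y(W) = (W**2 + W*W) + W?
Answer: 1091/16 ≈ 68.188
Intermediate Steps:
Y(W) = W + 2*W**2 (Y(W) = (W**2 + W**2) + W = 2*W**2 + W = W + 2*W**2)
3273/((3 - 1*2)*Y(2) + 38) = 3273/((3 - 1*2)*(2*(1 + 2*2)) + 38) = 3273/((3 - 2)*(2*(1 + 4)) + 38) = 3273/(1*(2*5) + 38) = 3273/(1*10 + 38) = 3273/(10 + 38) = 3273/48 = 3273*(1/48) = 1091/16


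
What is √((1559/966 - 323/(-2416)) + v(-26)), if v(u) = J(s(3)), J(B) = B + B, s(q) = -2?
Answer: I*√191699358123/291732 ≈ 1.5008*I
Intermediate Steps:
J(B) = 2*B
v(u) = -4 (v(u) = 2*(-2) = -4)
√((1559/966 - 323/(-2416)) + v(-26)) = √((1559/966 - 323/(-2416)) - 4) = √((1559*(1/966) - 323*(-1/2416)) - 4) = √((1559/966 + 323/2416) - 4) = √(2039281/1166928 - 4) = √(-2628431/1166928) = I*√191699358123/291732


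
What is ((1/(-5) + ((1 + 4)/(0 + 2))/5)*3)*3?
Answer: 27/10 ≈ 2.7000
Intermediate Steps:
((1/(-5) + ((1 + 4)/(0 + 2))/5)*3)*3 = ((1*(-1/5) + (5/2)*(1/5))*3)*3 = ((-1/5 + (5*(1/2))*(1/5))*3)*3 = ((-1/5 + (5/2)*(1/5))*3)*3 = ((-1/5 + 1/2)*3)*3 = ((3/10)*3)*3 = (9/10)*3 = 27/10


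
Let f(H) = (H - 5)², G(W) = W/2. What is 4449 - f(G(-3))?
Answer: 17627/4 ≈ 4406.8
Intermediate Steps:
G(W) = W/2 (G(W) = W*(½) = W/2)
f(H) = (-5 + H)²
4449 - f(G(-3)) = 4449 - (-5 + (½)*(-3))² = 4449 - (-5 - 3/2)² = 4449 - (-13/2)² = 4449 - 1*169/4 = 4449 - 169/4 = 17627/4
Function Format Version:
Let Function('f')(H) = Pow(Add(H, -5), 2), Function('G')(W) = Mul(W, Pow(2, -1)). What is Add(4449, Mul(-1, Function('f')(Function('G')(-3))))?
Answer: Rational(17627, 4) ≈ 4406.8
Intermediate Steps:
Function('G')(W) = Mul(Rational(1, 2), W) (Function('G')(W) = Mul(W, Rational(1, 2)) = Mul(Rational(1, 2), W))
Function('f')(H) = Pow(Add(-5, H), 2)
Add(4449, Mul(-1, Function('f')(Function('G')(-3)))) = Add(4449, Mul(-1, Pow(Add(-5, Mul(Rational(1, 2), -3)), 2))) = Add(4449, Mul(-1, Pow(Add(-5, Rational(-3, 2)), 2))) = Add(4449, Mul(-1, Pow(Rational(-13, 2), 2))) = Add(4449, Mul(-1, Rational(169, 4))) = Add(4449, Rational(-169, 4)) = Rational(17627, 4)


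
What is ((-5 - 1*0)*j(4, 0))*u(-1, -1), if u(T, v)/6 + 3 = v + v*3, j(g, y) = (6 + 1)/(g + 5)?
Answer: 490/3 ≈ 163.33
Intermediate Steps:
j(g, y) = 7/(5 + g)
u(T, v) = -18 + 24*v (u(T, v) = -18 + 6*(v + v*3) = -18 + 6*(v + 3*v) = -18 + 6*(4*v) = -18 + 24*v)
((-5 - 1*0)*j(4, 0))*u(-1, -1) = ((-5 - 1*0)*(7/(5 + 4)))*(-18 + 24*(-1)) = ((-5 + 0)*(7/9))*(-18 - 24) = -35/9*(-42) = 490/3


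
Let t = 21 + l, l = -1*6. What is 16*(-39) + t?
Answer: -609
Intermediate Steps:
l = -6
t = 15 (t = 21 - 6 = 15)
16*(-39) + t = 16*(-39) + 15 = -624 + 15 = -609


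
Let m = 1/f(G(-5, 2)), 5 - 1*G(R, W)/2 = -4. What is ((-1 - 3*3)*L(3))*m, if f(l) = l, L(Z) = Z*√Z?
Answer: -5*√3/3 ≈ -2.8868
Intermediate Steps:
G(R, W) = 18 (G(R, W) = 10 - 2*(-4) = 10 + 8 = 18)
L(Z) = Z^(3/2)
m = 1/18 ≈ 0.055556
((-1 - 3*3)*L(3))*m = ((-1 - 3*3)*3^(3/2))*(1/18) = ((-1 - 9)*(3*√3))*(1/18) = -30*√3*(1/18) = -5*√3/3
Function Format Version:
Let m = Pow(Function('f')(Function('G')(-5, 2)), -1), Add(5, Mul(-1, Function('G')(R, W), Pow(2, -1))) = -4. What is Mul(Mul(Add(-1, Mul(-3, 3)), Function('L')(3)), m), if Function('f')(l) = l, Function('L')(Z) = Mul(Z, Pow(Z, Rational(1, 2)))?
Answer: Mul(Rational(-5, 3), Pow(3, Rational(1, 2))) ≈ -2.8868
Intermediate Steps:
Function('G')(R, W) = 18 (Function('G')(R, W) = Add(10, Mul(-2, -4)) = Add(10, 8) = 18)
Function('L')(Z) = Pow(Z, Rational(3, 2))
m = Rational(1, 18) (m = Pow(18, -1) = Rational(1, 18) ≈ 0.055556)
Mul(Mul(Add(-1, Mul(-3, 3)), Function('L')(3)), m) = Mul(Mul(Add(-1, Mul(-3, 3)), Pow(3, Rational(3, 2))), Rational(1, 18)) = Mul(Mul(Add(-1, -9), Mul(3, Pow(3, Rational(1, 2)))), Rational(1, 18)) = Mul(Mul(-10, Mul(3, Pow(3, Rational(1, 2)))), Rational(1, 18)) = Mul(Mul(-30, Pow(3, Rational(1, 2))), Rational(1, 18)) = Mul(Rational(-5, 3), Pow(3, Rational(1, 2)))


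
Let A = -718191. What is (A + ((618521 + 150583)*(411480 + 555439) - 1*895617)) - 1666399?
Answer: 743657990369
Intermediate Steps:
(A + ((618521 + 150583)*(411480 + 555439) - 1*895617)) - 1666399 = (-718191 + ((618521 + 150583)*(411480 + 555439) - 1*895617)) - 1666399 = (-718191 + (769104*966919 - 895617)) - 1666399 = (-718191 + (743661270576 - 895617)) - 1666399 = (-718191 + 743660374959) - 1666399 = 743659656768 - 1666399 = 743657990369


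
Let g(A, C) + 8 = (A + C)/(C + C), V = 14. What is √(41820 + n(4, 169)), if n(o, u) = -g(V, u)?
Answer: √28275362/26 ≈ 204.52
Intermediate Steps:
g(A, C) = -8 + (A + C)/(2*C) (g(A, C) = -8 + (A + C)/(C + C) = -8 + (A + C)/((2*C)) = -8 + (A + C)*(1/(2*C)) = -8 + (A + C)/(2*C))
n(o, u) = -(14 - 15*u)/(2*u)
√(41820 + n(4, 169)) = √(41820 + (15/2 - 7/169)) = √(41820 + 2521/338) = √(14137681/338) = √28275362/26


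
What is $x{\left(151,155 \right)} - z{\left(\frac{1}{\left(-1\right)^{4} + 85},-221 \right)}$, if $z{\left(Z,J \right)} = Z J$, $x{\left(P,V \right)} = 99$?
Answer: $\frac{8735}{86} \approx 101.57$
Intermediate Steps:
$z{\left(Z,J \right)} = J Z$
$x{\left(151,155 \right)} - z{\left(\frac{1}{\left(-1\right)^{4} + 85},-221 \right)} = 99 - - \frac{221}{\left(-1\right)^{4} + 85} = 99 - - \frac{221}{1 + 85} = 99 - - \frac{221}{86} = 99 + \frac{221}{86} = \frac{8735}{86}$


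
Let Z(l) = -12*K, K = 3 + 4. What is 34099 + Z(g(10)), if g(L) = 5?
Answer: 34015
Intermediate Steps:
K = 7
Z(l) = -84 (Z(l) = -12*7 = -84)
34099 + Z(g(10)) = 34099 - 84 = 34015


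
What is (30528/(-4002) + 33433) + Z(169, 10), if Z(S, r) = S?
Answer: 22407446/667 ≈ 33594.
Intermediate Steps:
(30528/(-4002) + 33433) + Z(169, 10) = (30528/(-4002) + 33433) + 169 = (30528*(-1/4002) + 33433) + 169 = (-5088/667 + 33433) + 169 = 22294723/667 + 169 = 22407446/667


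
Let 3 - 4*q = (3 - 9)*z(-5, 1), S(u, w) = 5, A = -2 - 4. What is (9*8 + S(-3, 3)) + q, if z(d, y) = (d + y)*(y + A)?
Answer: 431/4 ≈ 107.75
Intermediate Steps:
A = -6
z(d, y) = (-6 + y)*(d + y) (z(d, y) = (d + y)*(y - 6) = (d + y)*(-6 + y) = (-6 + y)*(d + y))
q = 123/4 (q = ¾ - (3 - 9)*(1² - 6*(-5) - 6*1 - 5*1)/4 = ¾ - (-3)*(1 + 30 - 6 - 5)/2 = ¾ - (-3)*20/2 = ¾ - ¼*(-120) = ¾ + 30 = 123/4 ≈ 30.750)
(9*8 + S(-3, 3)) + q = (9*8 + 5) + 123/4 = (72 + 5) + 123/4 = 77 + 123/4 = 431/4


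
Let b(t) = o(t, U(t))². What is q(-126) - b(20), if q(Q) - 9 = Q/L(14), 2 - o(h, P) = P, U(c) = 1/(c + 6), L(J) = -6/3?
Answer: 46071/676 ≈ 68.152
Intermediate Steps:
L(J) = -2 (L(J) = -6*⅓ = -2)
U(c) = 1/(6 + c)
o(h, P) = 2 - P
b(t) = (2 - 1/(6 + t))²
q(Q) = 9 - Q/2 (q(Q) = 9 + Q/(-2) = 9 + Q*(-½) = 9 - Q/2)
q(-126) - b(20) = (9 - ½*(-126)) - (11 + 2*20)²/(6 + 20)² = (9 + 63) - (11 + 40)²/26² = 72 - 51²/676 = 72 - 2601/676 = 46071/676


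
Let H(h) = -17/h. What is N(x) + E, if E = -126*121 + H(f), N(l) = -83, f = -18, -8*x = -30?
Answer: -275905/18 ≈ -15328.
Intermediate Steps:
x = 15/4 (x = -1/8*(-30) = 15/4 ≈ 3.7500)
E = -274411/18 (E = -126*121 - 17/(-18) = -15246 - 17*(-1/18) = -15246 + 17/18 = -274411/18 ≈ -15245.)
N(x) + E = -83 - 274411/18 = -275905/18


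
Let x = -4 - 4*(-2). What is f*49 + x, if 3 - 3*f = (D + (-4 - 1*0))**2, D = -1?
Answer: -1066/3 ≈ -355.33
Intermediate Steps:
f = -22/3 (f = 1 - (-1 + (-4 - 1*0))**2/3 = 1 - (-1 + (-4 + 0))**2/3 = 1 - (-1 - 4)**2/3 = 1 - 1/3*(-5)**2 = 1 - 1/3*25 = 1 - 25/3 = -22/3 ≈ -7.3333)
x = 4 (x = -4 + 8 = 4)
f*49 + x = -22/3*49 + 4 = -1078/3 + 4 = -1066/3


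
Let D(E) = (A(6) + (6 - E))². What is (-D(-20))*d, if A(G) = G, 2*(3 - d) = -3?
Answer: -4608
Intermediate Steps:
d = 9/2 (d = 3 - ½*(-3) = 3 + 3/2 = 9/2 ≈ 4.5000)
D(E) = (12 - E)² (D(E) = (6 + (6 - E))² = (12 - E)²)
(-D(-20))*d = -(12 - 1*(-20))²*(9/2) = -(12 + 20)²*(9/2) = -1*32²*(9/2) = -1*1024*(9/2) = -1024*9/2 = -4608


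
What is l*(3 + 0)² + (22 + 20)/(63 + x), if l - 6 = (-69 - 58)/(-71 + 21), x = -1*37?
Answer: 51009/650 ≈ 78.475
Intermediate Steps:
x = -37
l = 427/50 (l = 6 + (-69 - 58)/(-71 + 21) = 6 - 127/(-50) = 6 - 127*(-1/50) = 6 + 127/50 = 427/50 ≈ 8.5400)
l*(3 + 0)² + (22 + 20)/(63 + x) = 427*(3 + 0)²/50 + (22 + 20)/(63 - 37) = (427/50)*3² + 42/26 = (427/50)*9 + 42*(1/26) = 3843/50 + 21/13 = 51009/650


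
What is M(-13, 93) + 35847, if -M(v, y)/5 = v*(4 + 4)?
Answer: 36367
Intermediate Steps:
M(v, y) = -40*v (M(v, y) = -5*v*(4 + 4) = -5*v*8 = -40*v)
M(-13, 93) + 35847 = -40*(-13) + 35847 = 520 + 35847 = 36367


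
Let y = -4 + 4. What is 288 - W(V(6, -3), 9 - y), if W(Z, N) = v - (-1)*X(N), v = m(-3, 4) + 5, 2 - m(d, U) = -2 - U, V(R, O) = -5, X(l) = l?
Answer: 266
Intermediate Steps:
y = 0
m(d, U) = 4 + U (m(d, U) = 2 - (-2 - U) = 2 + (2 + U) = 4 + U)
v = 13 (v = (4 + 4) + 5 = 8 + 5 = 13)
W(Z, N) = 13 + N (W(Z, N) = 13 - (-1)*N = 13 + N)
288 - W(V(6, -3), 9 - y) = 288 - (13 + (9 - 1*0)) = 288 - (13 + (9 + 0)) = 288 - (13 + 9) = 288 - 1*22 = 288 - 22 = 266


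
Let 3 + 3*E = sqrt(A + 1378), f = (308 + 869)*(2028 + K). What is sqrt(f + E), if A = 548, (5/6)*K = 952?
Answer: sqrt(93288995 + 25*sqrt(214))/5 ≈ 1931.7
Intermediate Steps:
K = 5712/5 (K = (6/5)*952 = 5712/5 ≈ 1142.4)
f = 18657804/5 (f = (308 + 869)*(2028 + 5712/5) = 1177*(15852/5) = 18657804/5 ≈ 3.7316e+6)
E = -1 + sqrt(214) (E = -1 + sqrt(548 + 1378)/3 = -1 + sqrt(1926)/3 = -1 + (3*sqrt(214))/3 = -1 + sqrt(214) ≈ 13.629)
sqrt(f + E) = sqrt(18657804/5 + (-1 + sqrt(214))) = sqrt(18657799/5 + sqrt(214))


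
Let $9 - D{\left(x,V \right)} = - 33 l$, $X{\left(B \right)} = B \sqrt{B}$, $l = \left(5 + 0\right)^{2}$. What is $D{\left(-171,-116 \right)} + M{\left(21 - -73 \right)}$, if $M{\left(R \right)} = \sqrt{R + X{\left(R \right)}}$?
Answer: $834 + \sqrt{94 + 94 \sqrt{94}} \approx 865.71$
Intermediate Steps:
$l = 25$ ($l = 5^{2} = 25$)
$X{\left(B \right)} = B^{\frac{3}{2}}$
$D{\left(x,V \right)} = 834$ ($D{\left(x,V \right)} = 9 - \left(-33\right) 25 = 9 - -825 = 9 + 825 = 834$)
$M{\left(R \right)} = \sqrt{R + R^{\frac{3}{2}}}$
$D{\left(-171,-116 \right)} + M{\left(21 - -73 \right)} = 834 + \sqrt{\left(21 - -73\right) + \left(21 - -73\right)^{\frac{3}{2}}} = 834 + \sqrt{\left(21 + 73\right) + \left(21 + 73\right)^{\frac{3}{2}}} = 834 + \sqrt{94 + 94^{\frac{3}{2}}} = 834 + \sqrt{94 + 94 \sqrt{94}}$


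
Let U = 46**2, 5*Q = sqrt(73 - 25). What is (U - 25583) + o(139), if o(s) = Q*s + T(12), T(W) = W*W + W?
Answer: -23311 + 556*sqrt(3)/5 ≈ -23118.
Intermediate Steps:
T(W) = W + W**2 (T(W) = W**2 + W = W + W**2)
Q = 4*sqrt(3)/5 (Q = sqrt(73 - 25)/5 = sqrt(48)/5 = (4*sqrt(3))/5 = 4*sqrt(3)/5 ≈ 1.3856)
U = 2116
o(s) = 156 + 4*s*sqrt(3)/5 (o(s) = (4*sqrt(3)/5)*s + 12*(1 + 12) = 4*s*sqrt(3)/5 + 12*13 = 4*s*sqrt(3)/5 + 156 = 156 + 4*s*sqrt(3)/5)
(U - 25583) + o(139) = (2116 - 25583) + (156 + (4/5)*139*sqrt(3)) = -23467 + (156 + 556*sqrt(3)/5) = -23311 + 556*sqrt(3)/5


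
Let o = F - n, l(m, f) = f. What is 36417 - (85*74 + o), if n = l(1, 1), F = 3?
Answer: 30125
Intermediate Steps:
n = 1
o = 2 (o = 3 - 1*1 = 3 - 1 = 2)
36417 - (85*74 + o) = 36417 - (85*74 + 2) = 36417 - (6290 + 2) = 36417 - 1*6292 = 36417 - 6292 = 30125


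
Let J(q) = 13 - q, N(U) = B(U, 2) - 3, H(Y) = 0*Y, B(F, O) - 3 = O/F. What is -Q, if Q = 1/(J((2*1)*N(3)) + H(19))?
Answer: -3/35 ≈ -0.085714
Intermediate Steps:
B(F, O) = 3 + O/F
H(Y) = 0
N(U) = 2/U (N(U) = (3 + 2/U) - 3 = 2/U)
Q = 3/35 (Q = 1/((13 - 2*1*2/3) + 0) = 1/((13 - 2*2*(⅓)) + 0) = 1/((13 - 2*2/3) + 0) = 1/((13 - 1*4/3) + 0) = 1/((13 - 4/3) + 0) = 1/(35/3 + 0) = 1/(35/3) = 3/35 ≈ 0.085714)
-Q = -1*3/35 = -3/35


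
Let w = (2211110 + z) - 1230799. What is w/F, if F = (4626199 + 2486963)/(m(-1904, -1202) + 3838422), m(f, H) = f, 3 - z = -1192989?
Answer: 595565434211/508083 ≈ 1.1722e+6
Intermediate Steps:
z = 1192992 (z = 3 - 1*(-1192989) = 3 + 1192989 = 1192992)
F = 508083/274037 (F = (4626199 + 2486963)/(-1904 + 3838422) = 7113162/3836518 = 7113162*(1/3836518) = 508083/274037 ≈ 1.8541)
w = 2173303 (w = (2211110 + 1192992) - 1230799 = 3404102 - 1230799 = 2173303)
w/F = 2173303/(508083/274037) = 2173303*(274037/508083) = 595565434211/508083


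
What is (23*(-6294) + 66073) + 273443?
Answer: 194754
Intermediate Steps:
(23*(-6294) + 66073) + 273443 = (-144762 + 66073) + 273443 = -78689 + 273443 = 194754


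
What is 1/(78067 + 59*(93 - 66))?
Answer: 1/79660 ≈ 1.2553e-5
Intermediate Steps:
1/(78067 + 59*(93 - 66)) = 1/(78067 + 59*27) = 1/(78067 + 1593) = 1/79660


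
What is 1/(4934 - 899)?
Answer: 1/4035 ≈ 0.00024783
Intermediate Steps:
1/(4934 - 899) = 1/4035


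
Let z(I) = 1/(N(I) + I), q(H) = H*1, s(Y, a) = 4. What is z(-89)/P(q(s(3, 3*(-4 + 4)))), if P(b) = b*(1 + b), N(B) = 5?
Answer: -1/1680 ≈ -0.00059524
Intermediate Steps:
q(H) = H
z(I) = 1/(5 + I)
z(-89)/P(q(s(3, 3*(-4 + 4)))) = 1/((5 - 89)*((4*(1 + 4)))) = 1/((-84)*((4*5))) = -1/84/20 = -1/84*1/20 = -1/1680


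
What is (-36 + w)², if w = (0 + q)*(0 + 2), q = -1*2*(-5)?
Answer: 256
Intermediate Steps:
q = 10 (q = -2*(-5) = 10)
w = 20 (w = (0 + 10)*(0 + 2) = 10*2 = 20)
(-36 + w)² = (-36 + 20)² = (-16)² = 256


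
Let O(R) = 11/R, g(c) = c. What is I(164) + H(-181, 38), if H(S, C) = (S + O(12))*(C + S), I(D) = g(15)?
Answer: 309203/12 ≈ 25767.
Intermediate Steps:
I(D) = 15
H(S, C) = (11/12 + S)*(C + S) (H(S, C) = (S + 11/12)*(C + S) = (11/12 + S)*(C + S))
I(164) + H(-181, 38) = 15 + ((-181)² + (11/12)*38 + (11/12)*(-181) + 38*(-181)) = 15 + (32761 + 209/6 - 1991/12 - 6878) = 15 + 309023/12 = 309203/12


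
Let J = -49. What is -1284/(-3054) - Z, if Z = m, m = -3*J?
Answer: -74609/509 ≈ -146.58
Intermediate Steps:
m = 147 (m = -3*(-49) = 147)
Z = 147
-1284/(-3054) - Z = -1284/(-3054) - 1*147 = -1284*(-1/3054) - 147 = 214/509 - 147 = -74609/509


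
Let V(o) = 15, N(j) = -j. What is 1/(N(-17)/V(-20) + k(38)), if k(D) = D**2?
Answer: 15/21677 ≈ 0.00069198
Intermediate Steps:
1/(N(-17)/V(-20) + k(38)) = 1/(-1*(-17)/15 + 38**2) = 1/(17*(1/15) + 1444) = 1/(17/15 + 1444) = 1/(21677/15) = 15/21677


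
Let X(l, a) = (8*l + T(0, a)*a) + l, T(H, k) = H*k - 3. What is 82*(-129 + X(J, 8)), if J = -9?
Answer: -19188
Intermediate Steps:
T(H, k) = -3 + H*k
X(l, a) = -3*a + 9*l (X(l, a) = (8*l + (-3 + 0*a)*a) + l = (8*l + (-3 + 0)*a) + l = (8*l - 3*a) + l = (-3*a + 8*l) + l = -3*a + 9*l)
82*(-129 + X(J, 8)) = 82*(-129 + (-3*8 + 9*(-9))) = 82*(-129 + (-24 - 81)) = 82*(-129 - 105) = 82*(-234) = -19188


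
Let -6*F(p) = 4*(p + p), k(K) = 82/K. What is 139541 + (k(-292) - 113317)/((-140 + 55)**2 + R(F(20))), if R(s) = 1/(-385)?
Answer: 56663617244909/406117104 ≈ 1.3953e+5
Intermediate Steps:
F(p) = -4*p/3 (F(p) = -2*(p + p)/3 = -2*2*p/3 = -4*p/3)
R(s) = -1/385
139541 + (k(-292) - 113317)/((-140 + 55)**2 + R(F(20))) = 139541 + (82/(-292) - 113317)/((-140 + 55)**2 - 1/385) = 139541 + (82*(-1/292) - 113317)/((-85)**2 - 1/385) = 139541 + (-41/146 - 113317)/(7225 - 1/385) = 139541 - 16544323/(146*2781624/385) = 139541 - 16544323/146*385/2781624 = 139541 - 6369564355/406117104 = 56663617244909/406117104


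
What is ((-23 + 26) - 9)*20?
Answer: -120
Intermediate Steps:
((-23 + 26) - 9)*20 = (3 - 9)*20 = -6*20 = -120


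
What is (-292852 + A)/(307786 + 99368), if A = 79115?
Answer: -213737/407154 ≈ -0.52495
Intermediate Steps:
(-292852 + A)/(307786 + 99368) = (-292852 + 79115)/(307786 + 99368) = -213737/407154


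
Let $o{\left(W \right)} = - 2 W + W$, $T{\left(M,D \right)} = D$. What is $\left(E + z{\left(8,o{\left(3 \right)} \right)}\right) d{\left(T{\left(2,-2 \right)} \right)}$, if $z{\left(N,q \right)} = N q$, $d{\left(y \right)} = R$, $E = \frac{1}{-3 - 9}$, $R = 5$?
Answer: $- \frac{1445}{12} \approx -120.42$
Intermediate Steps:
$E = - \frac{1}{12}$ ($E = \frac{1}{-12} = - \frac{1}{12} \approx -0.083333$)
$o{\left(W \right)} = - W$
$d{\left(y \right)} = 5$
$\left(E + z{\left(8,o{\left(3 \right)} \right)}\right) d{\left(T{\left(2,-2 \right)} \right)} = \left(- \frac{1}{12} + 8 \left(\left(-1\right) 3\right)\right) 5 = \left(- \frac{1}{12} + 8 \left(-3\right)\right) 5 = \left(- \frac{1}{12} - 24\right) 5 = \left(- \frac{289}{12}\right) 5 = - \frac{1445}{12}$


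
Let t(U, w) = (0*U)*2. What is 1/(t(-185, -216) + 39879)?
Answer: 1/39879 ≈ 2.5076e-5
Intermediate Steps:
t(U, w) = 0 (t(U, w) = 0*2 = 0)
1/(t(-185, -216) + 39879) = 1/(0 + 39879) = 1/39879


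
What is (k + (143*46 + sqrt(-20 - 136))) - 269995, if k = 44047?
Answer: -219370 + 2*I*sqrt(39) ≈ -2.1937e+5 + 12.49*I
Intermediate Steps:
(k + (143*46 + sqrt(-20 - 136))) - 269995 = (44047 + (143*46 + sqrt(-20 - 136))) - 269995 = (44047 + (6578 + sqrt(-156))) - 269995 = (44047 + (6578 + 2*I*sqrt(39))) - 269995 = (50625 + 2*I*sqrt(39)) - 269995 = -219370 + 2*I*sqrt(39)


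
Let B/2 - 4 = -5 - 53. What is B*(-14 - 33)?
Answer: 5076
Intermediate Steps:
B = -108 (B = 8 + 2*(-5 - 53) = 8 + 2*(-58) = 8 - 116 = -108)
B*(-14 - 33) = -108*(-14 - 33) = -108*(-47) = 5076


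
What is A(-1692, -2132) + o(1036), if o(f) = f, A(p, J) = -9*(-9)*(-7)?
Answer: 469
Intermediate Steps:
A(p, J) = -567 (A(p, J) = 81*(-7) = -567)
A(-1692, -2132) + o(1036) = -567 + 1036 = 469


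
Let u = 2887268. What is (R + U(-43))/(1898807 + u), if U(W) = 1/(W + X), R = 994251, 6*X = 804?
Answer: 90476842/435532825 ≈ 0.20774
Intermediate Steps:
X = 134 (X = (1/6)*804 = 134)
U(W) = 1/(134 + W) (U(W) = 1/(W + 134) = 1/(134 + W))
(R + U(-43))/(1898807 + u) = (994251 + 1/(134 - 43))/(1898807 + 2887268) = (994251 + 1/91)/4786075 = (994251 + 1/91)*(1/4786075) = (90476842/91)*(1/4786075) = 90476842/435532825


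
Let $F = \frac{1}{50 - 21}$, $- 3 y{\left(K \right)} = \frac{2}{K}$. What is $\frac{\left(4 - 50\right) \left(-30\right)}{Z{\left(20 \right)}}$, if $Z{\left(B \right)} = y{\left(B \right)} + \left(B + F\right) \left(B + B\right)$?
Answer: $\frac{1200600}{697171} \approx 1.7221$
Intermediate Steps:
$y{\left(K \right)} = - \frac{2}{3 K}$ ($y{\left(K \right)} = - \frac{2 \frac{1}{K}}{3} = - \frac{2}{3 K}$)
$F = \frac{1}{29} \approx 0.034483$
$Z{\left(B \right)} = - \frac{2}{3 B} + 2 B \left(\frac{1}{29} + B\right)$ ($Z{\left(B \right)} = - \frac{2}{3 B} + \left(B + \frac{1}{29}\right) \left(B + B\right) = - \frac{2}{3 B} + \left(\frac{1}{29} + B\right) 2 B = - \frac{2}{3 B} + 2 B \left(\frac{1}{29} + B\right)$)
$\frac{\left(4 - 50\right) \left(-30\right)}{Z{\left(20 \right)}} = \frac{\left(4 - 50\right) \left(-30\right)}{\frac{2}{87} \cdot \frac{1}{20} \left(-29 + 3 \cdot 20^{2} \left(1 + 29 \cdot 20\right)\right)} = \frac{\left(-46\right) \left(-30\right)}{\frac{2}{87} \cdot \frac{1}{20} \left(-29 + 3 \cdot 400 \left(1 + 580\right)\right)} = \frac{1380}{\frac{2}{87} \cdot \frac{1}{20} \left(-29 + 3 \cdot 400 \cdot 581\right)} = \frac{1380}{\frac{2}{87} \cdot \frac{1}{20} \left(-29 + 697200\right)} = \frac{1380}{\frac{2}{87} \cdot \frac{1}{20} \cdot 697171} = \frac{1380}{\frac{697171}{870}} = 1380 \cdot \frac{870}{697171} = \frac{1200600}{697171}$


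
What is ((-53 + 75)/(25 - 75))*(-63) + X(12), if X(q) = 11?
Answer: 968/25 ≈ 38.720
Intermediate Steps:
((-53 + 75)/(25 - 75))*(-63) + X(12) = ((-53 + 75)/(25 - 75))*(-63) + 11 = (22/(-50))*(-63) + 11 = (22*(-1/50))*(-63) + 11 = -11/25*(-63) + 11 = 693/25 + 11 = 968/25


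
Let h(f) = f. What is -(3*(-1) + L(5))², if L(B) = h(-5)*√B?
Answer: -134 - 30*√5 ≈ -201.08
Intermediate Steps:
L(B) = -5*√B
-(3*(-1) + L(5))² = -(3*(-1) - 5*√5)² = -(-3 - 5*√5)²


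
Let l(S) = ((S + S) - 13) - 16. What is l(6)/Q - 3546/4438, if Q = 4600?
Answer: -8193523/10207400 ≈ -0.80270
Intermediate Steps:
l(S) = -29 + 2*S (l(S) = (2*S - 13) - 16 = (-13 + 2*S) - 16 = -29 + 2*S)
l(6)/Q - 3546/4438 = (-29 + 2*6)/4600 - 3546/4438 = (-29 + 12)*(1/4600) - 3546*1/4438 = -17*1/4600 - 1773/2219 = -17/4600 - 1773/2219 = -8193523/10207400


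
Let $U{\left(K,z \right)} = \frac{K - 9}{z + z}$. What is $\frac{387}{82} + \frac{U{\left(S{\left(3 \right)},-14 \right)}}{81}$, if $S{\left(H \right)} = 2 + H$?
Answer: $\frac{219511}{46494} \approx 4.7213$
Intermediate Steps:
$U{\left(K,z \right)} = \frac{-9 + K}{2 z}$
$\frac{387}{82} + \frac{U{\left(S{\left(3 \right)},-14 \right)}}{81} = \frac{387}{82} + \frac{\frac{1}{2} \frac{1}{-14} \left(-9 + \left(2 + 3\right)\right)}{81} = 387 \cdot \frac{1}{82} + \frac{1}{2} \left(- \frac{1}{14}\right) \left(-9 + 5\right) \frac{1}{81} = \frac{387}{82} + \frac{1}{2} \left(- \frac{1}{14}\right) \left(-4\right) \frac{1}{81} = \frac{387}{82} + \frac{1}{7} \cdot \frac{1}{81} = \frac{387}{82} + \frac{1}{567} = \frac{219511}{46494}$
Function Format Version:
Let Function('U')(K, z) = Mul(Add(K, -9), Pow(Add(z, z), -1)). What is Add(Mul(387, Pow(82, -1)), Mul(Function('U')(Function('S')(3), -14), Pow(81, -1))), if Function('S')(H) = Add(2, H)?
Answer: Rational(219511, 46494) ≈ 4.7213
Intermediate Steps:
Function('U')(K, z) = Mul(Rational(1, 2), Pow(z, -1), Add(-9, K)) (Function('U')(K, z) = Mul(Add(-9, K), Pow(Mul(2, z), -1)) = Mul(Add(-9, K), Mul(Rational(1, 2), Pow(z, -1))) = Mul(Rational(1, 2), Pow(z, -1), Add(-9, K)))
Add(Mul(387, Pow(82, -1)), Mul(Function('U')(Function('S')(3), -14), Pow(81, -1))) = Add(Mul(387, Pow(82, -1)), Mul(Mul(Rational(1, 2), Pow(-14, -1), Add(-9, Add(2, 3))), Pow(81, -1))) = Add(Mul(387, Rational(1, 82)), Mul(Mul(Rational(1, 2), Rational(-1, 14), Add(-9, 5)), Rational(1, 81))) = Add(Rational(387, 82), Mul(Mul(Rational(1, 2), Rational(-1, 14), -4), Rational(1, 81))) = Add(Rational(387, 82), Mul(Rational(1, 7), Rational(1, 81))) = Add(Rational(387, 82), Rational(1, 567)) = Rational(219511, 46494)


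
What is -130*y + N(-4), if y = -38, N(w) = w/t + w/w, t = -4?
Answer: 4942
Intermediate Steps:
N(w) = 1 - w/4 (N(w) = w/(-4) + w/w = w*(-¼) + 1 = -w/4 + 1 = 1 - w/4)
-130*y + N(-4) = -130*(-38) + (1 - ¼*(-4)) = 4940 + (1 + 1) = 4940 + 2 = 4942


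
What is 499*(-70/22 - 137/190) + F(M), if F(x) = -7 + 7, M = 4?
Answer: -4070343/2090 ≈ -1947.5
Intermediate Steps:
F(x) = 0
499*(-70/22 - 137/190) + F(M) = 499*(-70/22 - 137/190) + 0 = 499*(-70*1/22 - 137*1/190) + 0 = 499*(-35/11 - 137/190) + 0 = 499*(-8157/2090) + 0 = -4070343/2090 + 0 = -4070343/2090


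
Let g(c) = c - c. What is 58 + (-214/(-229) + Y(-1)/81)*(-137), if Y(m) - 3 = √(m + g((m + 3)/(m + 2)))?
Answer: -464345/6183 - 137*I/81 ≈ -75.1 - 1.6914*I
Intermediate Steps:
g(c) = 0
Y(m) = 3 + √m (Y(m) = 3 + √(m + 0) = 3 + √m)
58 + (-214/(-229) + Y(-1)/81)*(-137) = 58 + (-214/(-229) + (3 + √(-1))/81)*(-137) = 58 + (-214*(-1/229) + (3 + I)*(1/81))*(-137) = 58 + (214/229 + (1/27 + I/81))*(-137) = 58 + (6007/6183 + I/81)*(-137) = 58 + (-822959/6183 - 137*I/81) = -464345/6183 - 137*I/81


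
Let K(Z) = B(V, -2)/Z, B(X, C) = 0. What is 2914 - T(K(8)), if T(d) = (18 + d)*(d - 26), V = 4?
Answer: 3382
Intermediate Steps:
K(Z) = 0 (K(Z) = 0/Z = 0)
T(d) = (-26 + d)*(18 + d) (T(d) = (18 + d)*(-26 + d) = (-26 + d)*(18 + d))
2914 - T(K(8)) = 2914 - (-468 + 0² - 8*0) = 2914 - (-468 + 0 + 0) = 2914 - 1*(-468) = 2914 + 468 = 3382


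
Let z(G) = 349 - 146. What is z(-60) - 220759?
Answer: -220556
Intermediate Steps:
z(G) = 203
z(-60) - 220759 = 203 - 220759 = -220556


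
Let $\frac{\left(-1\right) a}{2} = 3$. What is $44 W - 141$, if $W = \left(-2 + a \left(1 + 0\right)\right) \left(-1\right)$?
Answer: $211$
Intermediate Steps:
$a = -6$ ($a = \left(-2\right) 3 = -6$)
$W = 8$ ($W = \left(-2 - 6 \left(1 + 0\right)\right) \left(-1\right) = \left(-2 - 6\right) \left(-1\right) = \left(-8\right) \left(-1\right) = 8$)
$44 W - 141 = 44 \cdot 8 - 141 = 352 - 141 = 211$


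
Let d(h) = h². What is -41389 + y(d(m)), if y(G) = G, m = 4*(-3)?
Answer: -41245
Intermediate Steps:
m = -12
-41389 + y(d(m)) = -41389 + (-12)² = -41389 + 144 = -41245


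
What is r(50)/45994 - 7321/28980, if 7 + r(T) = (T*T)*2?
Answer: -96012467/666453060 ≈ -0.14406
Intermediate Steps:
r(T) = -7 + 2*T² (r(T) = -7 + (T*T)*2 = -7 + T²*2 = -7 + 2*T²)
r(50)/45994 - 7321/28980 = (-7 + 2*50²)/45994 - 7321/28980 = (-7 + 2*2500)*(1/45994) - 7321*1/28980 = (-7 + 5000)*(1/45994) - 7321/28980 = 4993*(1/45994) - 7321/28980 = 4993/45994 - 7321/28980 = -96012467/666453060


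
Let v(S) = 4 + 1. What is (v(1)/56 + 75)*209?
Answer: 878845/56 ≈ 15694.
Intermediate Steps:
v(S) = 5
(v(1)/56 + 75)*209 = (5/56 + 75)*209 = (4205/56)*209 = 878845/56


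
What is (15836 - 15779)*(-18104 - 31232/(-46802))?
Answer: -24147257016/23401 ≈ -1.0319e+6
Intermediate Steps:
(15836 - 15779)*(-18104 - 31232/(-46802)) = 57*(-18104 - 31232*(-1/46802)) = 57*(-18104 + 15616/23401) = 57*(-423636088/23401) = -24147257016/23401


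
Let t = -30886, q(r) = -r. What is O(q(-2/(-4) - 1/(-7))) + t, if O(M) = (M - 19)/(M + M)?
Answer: -555673/18 ≈ -30871.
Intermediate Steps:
O(M) = (-19 + M)/(2*M) (O(M) = (-19 + M)/((2*M)) = (-19 + M)*(1/(2*M)) = (-19 + M)/(2*M))
O(q(-2/(-4) - 1/(-7))) + t = (-19 - (-2/(-4) - 1/(-7)))/(2*((-(-2/(-4) - 1/(-7))))) - 30886 = (-19 - (-2*(-1/4) - 1*(-1/7)))/(2*((-(-2*(-1/4) - 1*(-1/7))))) - 30886 = (-19 - (1/2 + 1/7))/(2*((-(1/2 + 1/7)))) - 30886 = (-19 - 1*9/14)/(2*((-1*9/14))) - 30886 = (-19 - 9/14)/(2*(-9/14)) - 30886 = (1/2)*(-14/9)*(-275/14) - 30886 = 275/18 - 30886 = -555673/18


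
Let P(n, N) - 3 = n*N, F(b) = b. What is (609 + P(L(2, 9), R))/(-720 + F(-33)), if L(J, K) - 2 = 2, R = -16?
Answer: -548/753 ≈ -0.72776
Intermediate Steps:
L(J, K) = 4 (L(J, K) = 2 + 2 = 4)
P(n, N) = 3 + N*n (P(n, N) = 3 + n*N = 3 + N*n)
(609 + P(L(2, 9), R))/(-720 + F(-33)) = (609 + (3 - 16*4))/(-720 - 33) = (609 + (3 - 64))/(-753) = (609 - 61)*(-1/753) = 548*(-1/753) = -548/753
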